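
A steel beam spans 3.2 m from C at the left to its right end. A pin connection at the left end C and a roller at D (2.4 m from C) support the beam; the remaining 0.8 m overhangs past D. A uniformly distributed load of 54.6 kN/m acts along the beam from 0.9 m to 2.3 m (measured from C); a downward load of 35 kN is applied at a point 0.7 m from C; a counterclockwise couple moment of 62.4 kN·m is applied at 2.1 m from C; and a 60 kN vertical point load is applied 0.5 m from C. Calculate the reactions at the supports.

C_x = 0, C_y = 123.8 kN, D_y = 47.67 kN

Resultant of the distributed load: 54.6 × 1.4 = 76.44 kN at 1.6 m from C.
Moments about C: D_y·2.4 − (54.6·1.4)·1.6 − 35·0.7 + 62.4 − 60·0.5 = 0 → D_y = 114.404/2.4 = 47.6683 ≈ 47.67 kN.
ΣF_y = 0: C_y + 47.6683 − 54.6·1.4 − 35 − 60 = 0 → C_y = 123.8 kN.
ΣF_x = 0: no horizontal applied forces, so C_x = 0.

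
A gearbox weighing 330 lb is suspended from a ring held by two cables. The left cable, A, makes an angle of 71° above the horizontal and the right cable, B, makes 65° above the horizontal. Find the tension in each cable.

T_A = 200.8 lb, T_B = 154.7 lb

ΣF_x = 0: −T_A·cos71° + T_B·cos65° = 0 → T_B = 0.77036·T_A.
ΣF_y = 0: T_A·sin71° + T_B·sin65° = 330.
Substitute: T_A·(0.945519 + 0.77036·0.906308) = 330 → T_A = 200.766 ≈ 200.8 lb.
Then T_B = 0.77036 × 200.766 = 154.7 lb.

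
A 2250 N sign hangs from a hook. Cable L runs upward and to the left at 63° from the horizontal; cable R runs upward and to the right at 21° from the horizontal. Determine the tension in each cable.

ΣF_x = 0: −T_L·cos63° + T_R·cos21° = 0 → T_R = 0.48629·T_L.
ΣF_y = 0: T_L·sin63° + T_R·sin21° = 2250.
Substitute: T_L·(0.891007 + 0.48629·0.358368) = 2250 → T_L = 2112.13 ≈ 2112 N.
Then T_R = 0.48629 × 2112.13 = 1027 N.

T_L = 2112 N, T_R = 1027 N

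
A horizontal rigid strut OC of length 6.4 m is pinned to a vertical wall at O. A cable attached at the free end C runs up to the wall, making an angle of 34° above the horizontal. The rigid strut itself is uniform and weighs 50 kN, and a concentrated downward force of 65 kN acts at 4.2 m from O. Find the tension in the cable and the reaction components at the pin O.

ΣM about O: T·sin34°·6.4 − 50·3.2 − 65·4.2 = 0 → T = 433/(6.4·0.559193) = 120.989 ≈ 121.0 kN.
ΣF_x = 0: O_x − T·cos34° = 0 → O_x = 120.989 × 0.829038 = 100.3 kN.
ΣF_y = 0: O_y + T·sin34° − 50 − 65 = 0 → O_y = 115 − 120.989 × 0.559193 = 47.34 kN.

T = 121.0 kN, O_x = 100.3 kN, O_y = 47.34 kN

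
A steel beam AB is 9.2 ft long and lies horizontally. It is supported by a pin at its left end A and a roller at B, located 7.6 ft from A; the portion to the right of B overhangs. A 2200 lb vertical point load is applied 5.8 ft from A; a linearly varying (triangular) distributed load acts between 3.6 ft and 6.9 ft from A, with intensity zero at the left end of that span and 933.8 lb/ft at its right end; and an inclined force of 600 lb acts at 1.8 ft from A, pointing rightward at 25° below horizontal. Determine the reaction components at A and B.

Resultant of the triangular load: ½ × 933.8 × 3.3 = 1540.77 lb, acting at 5.8 ft from A (one-third of the span from the peak).
Moments about A: B_y·7.6 − 2200·5.8 − (½·933.8·3.3)·5.8 − 600·sin25°·1.8 = 0 → B_y = 22152.9/7.6 = 2914.86 ≈ 2915 lb.
ΣF_y = 0: A_y + 2914.86 − 2200 − ½·933.8·3.3 − 600·sin25° = 0 → A_y = 1079 lb.
ΣF_x = 0: A_x + 600·cos25° = 0 → A_x = -543.8 lb.

A_x = -543.8 lb, A_y = 1079 lb, B_y = 2915 lb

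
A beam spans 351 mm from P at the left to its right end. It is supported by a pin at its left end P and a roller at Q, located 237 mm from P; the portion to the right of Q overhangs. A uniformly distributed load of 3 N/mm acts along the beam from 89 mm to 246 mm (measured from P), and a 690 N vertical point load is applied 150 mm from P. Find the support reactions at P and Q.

P_x = 0, P_y = 391.4 N, Q_y = 769.6 N

Resultant of the distributed load: 3 × 157 = 471 N at 167.5 mm from P.
Taking moments about P: Q_y·237 − (3·157)·167.5 − 690·150 = 0 → Q_y = 182392.5/237 = 769.589 ≈ 769.6 N.
ΣF_y = 0: P_y + 769.589 − 3·157 − 690 = 0 → P_y = 391.4 N.
ΣF_x = 0: no horizontal applied forces, so P_x = 0.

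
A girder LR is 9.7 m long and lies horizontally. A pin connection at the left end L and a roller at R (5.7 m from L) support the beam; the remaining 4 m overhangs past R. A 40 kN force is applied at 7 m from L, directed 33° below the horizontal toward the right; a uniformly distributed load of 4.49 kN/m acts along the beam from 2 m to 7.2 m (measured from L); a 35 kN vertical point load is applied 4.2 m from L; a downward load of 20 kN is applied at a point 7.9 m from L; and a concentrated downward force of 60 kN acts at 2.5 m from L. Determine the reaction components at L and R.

Resultant of the distributed load: 4.49 × 5.2 = 23.348 kN at 4.6 m from L.
ΣM about L: R_y·5.7 − 40·sin33°·7 − (4.49·5.2)·4.6 − 35·4.2 − 20·7.9 − 60·2.5 = 0 → R_y = 714.9/5.7 = 125.421 ≈ 125.4 kN.
ΣF_y = 0: L_y + 125.421 − 40·sin33° − 4.49·5.2 − 35 − 20 − 60 = 0 → L_y = 34.71 kN.
ΣF_x = 0: L_x + 40·cos33° = 0 → L_x = -33.55 kN.

L_x = -33.55 kN, L_y = 34.71 kN, R_y = 125.4 kN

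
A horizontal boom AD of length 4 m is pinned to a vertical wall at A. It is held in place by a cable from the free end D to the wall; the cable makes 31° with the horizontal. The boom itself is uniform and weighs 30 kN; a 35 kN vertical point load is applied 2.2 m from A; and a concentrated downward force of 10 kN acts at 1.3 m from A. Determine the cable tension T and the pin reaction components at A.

ΣM about A: T·sin31°·4 − 30·2 − 35·2.2 − 10·1.3 = 0 → T = 150/(4·0.515038) = 72.8102 ≈ 72.81 kN.
ΣF_x = 0: A_x − T·cos31° = 0 → A_x = 72.8102 × 0.857167 = 62.41 kN.
ΣF_y = 0: A_y + T·sin31° − 30 − 35 − 10 = 0 → A_y = 75 − 72.8102 × 0.515038 = 37.50 kN.

T = 72.81 kN, A_x = 62.41 kN, A_y = 37.50 kN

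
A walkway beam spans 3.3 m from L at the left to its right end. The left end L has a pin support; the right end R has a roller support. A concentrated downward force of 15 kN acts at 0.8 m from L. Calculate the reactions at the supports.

L_x = 0, L_y = 11.36 kN, R_y = 3.636 kN

Moments about L: R_y·3.3 − 15·0.8 = 0 → R_y = 12/3.3 = 3.63636 ≈ 3.636 kN.
ΣF_y = 0: L_y + 3.63636 − 15 = 0 → L_y = 11.36 kN.
ΣF_x = 0: no horizontal applied forces, so L_x = 0.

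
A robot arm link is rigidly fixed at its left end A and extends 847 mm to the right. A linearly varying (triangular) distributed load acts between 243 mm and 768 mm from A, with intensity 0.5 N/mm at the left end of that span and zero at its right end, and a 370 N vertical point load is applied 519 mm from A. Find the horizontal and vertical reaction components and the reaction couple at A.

Resultant of the triangular load: ½ × 0.5 × 525 = 131.25 N, acting at 418 mm from A (one-third of the span from the peak).
ΣF_x = 0: A_x = 0.
ΣF_y = 0: A_y − ½·0.5·525 − 370 = 0 → A_y = 501.2 N.
ΣM about A: M_A − (½·0.5·525)·418 − 370·519 = 0 → M_A = 246900 N·mm.

A_x = 0, A_y = 501.2 N, M_A = 246900 N·mm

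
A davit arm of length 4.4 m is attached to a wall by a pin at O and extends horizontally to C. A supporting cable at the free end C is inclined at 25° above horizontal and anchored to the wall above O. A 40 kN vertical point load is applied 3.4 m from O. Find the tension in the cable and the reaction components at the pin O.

T = 73.14 kN, O_x = 66.28 kN, O_y = 9.091 kN

ΣM about O: T·sin25°·4.4 − 40·3.4 = 0 → T = 136/(4.4·0.422618) = 73.1372 ≈ 73.14 kN.
ΣF_x = 0: O_x − T·cos25° = 0 → O_x = 73.1372 × 0.906308 = 66.28 kN.
ΣF_y = 0: O_y + T·sin25° − 40 = 0 → O_y = 40 − 73.1372 × 0.422618 = 9.091 kN.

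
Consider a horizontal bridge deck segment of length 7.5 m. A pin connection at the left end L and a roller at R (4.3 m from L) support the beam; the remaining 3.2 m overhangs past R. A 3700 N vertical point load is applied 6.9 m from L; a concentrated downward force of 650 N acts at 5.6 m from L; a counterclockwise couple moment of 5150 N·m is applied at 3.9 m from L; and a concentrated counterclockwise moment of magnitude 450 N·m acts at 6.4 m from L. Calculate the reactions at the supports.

L_x = 0, L_y = -1131 N, R_y = 5481 N

Taking moments about L: R_y·4.3 − 3700·6.9 − 650·5.6 + 5150 + 450 = 0 → R_y = 23570/4.3 = 5481.4 ≈ 5481 N.
ΣF_y = 0: L_y + 5481.4 − 3700 − 650 = 0 → L_y = -1131 N.
ΣF_x = 0: no horizontal applied forces, so L_x = 0.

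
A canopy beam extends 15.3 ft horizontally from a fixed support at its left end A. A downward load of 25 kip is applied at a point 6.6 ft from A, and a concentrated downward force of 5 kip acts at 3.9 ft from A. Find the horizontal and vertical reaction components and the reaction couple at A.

A_x = 0, A_y = 30.00 kip, M_A = 184.5 kip·ft

ΣF_x = 0: A_x = 0.
ΣF_y = 0: A_y − 25 − 5 = 0 → A_y = 30.00 kip.
ΣM about A: M_A − 25·6.6 − 5·3.9 = 0 → M_A = 184.5 kip·ft.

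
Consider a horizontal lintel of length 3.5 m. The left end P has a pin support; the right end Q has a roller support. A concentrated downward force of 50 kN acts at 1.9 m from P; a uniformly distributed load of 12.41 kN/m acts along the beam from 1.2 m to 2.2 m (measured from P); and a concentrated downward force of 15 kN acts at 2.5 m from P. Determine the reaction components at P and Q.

Resultant of the distributed load: 12.41 × 1 = 12.41 kN at 1.7 m from P.
Moments about P: Q_y·3.5 − 50·1.9 − (12.41·1)·1.7 − 15·2.5 = 0 → Q_y = 153.597/3.5 = 43.8849 ≈ 43.88 kN.
ΣF_y = 0: P_y + 43.8849 − 50 − 12.41·1 − 15 = 0 → P_y = 33.53 kN.
ΣF_x = 0: no horizontal applied forces, so P_x = 0.

P_x = 0, P_y = 33.53 kN, Q_y = 43.88 kN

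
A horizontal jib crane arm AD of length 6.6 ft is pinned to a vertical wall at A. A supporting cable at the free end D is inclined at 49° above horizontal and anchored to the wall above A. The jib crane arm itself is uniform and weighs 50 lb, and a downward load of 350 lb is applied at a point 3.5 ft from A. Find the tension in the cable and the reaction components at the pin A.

T = 279.1 lb, A_x = 183.1 lb, A_y = 189.4 lb

ΣM about A: T·sin49°·6.6 − 50·3.3 − 350·3.5 = 0 → T = 1390/(6.6·0.75471) = 279.056 ≈ 279.1 lb.
ΣF_x = 0: A_x − T·cos49° = 0 → A_x = 279.056 × 0.656059 = 183.1 lb.
ΣF_y = 0: A_y + T·sin49° − 50 − 350 = 0 → A_y = 400 − 279.056 × 0.75471 = 189.4 lb.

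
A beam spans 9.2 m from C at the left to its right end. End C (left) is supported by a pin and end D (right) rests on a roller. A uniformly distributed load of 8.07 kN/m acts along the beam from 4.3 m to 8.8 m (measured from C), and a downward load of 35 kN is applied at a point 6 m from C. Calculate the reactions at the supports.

Resultant of the distributed load: 8.07 × 4.5 = 36.315 kN at 6.55 m from C.
ΣM about C: D_y·9.2 − (8.07·4.5)·6.55 − 35·6 = 0 → D_y = 447.86325/9.2 = 48.6808 ≈ 48.68 kN.
ΣF_y = 0: C_y + 48.6808 − 8.07·4.5 − 35 = 0 → C_y = 22.63 kN.
ΣF_x = 0: no horizontal applied forces, so C_x = 0.

C_x = 0, C_y = 22.63 kN, D_y = 48.68 kN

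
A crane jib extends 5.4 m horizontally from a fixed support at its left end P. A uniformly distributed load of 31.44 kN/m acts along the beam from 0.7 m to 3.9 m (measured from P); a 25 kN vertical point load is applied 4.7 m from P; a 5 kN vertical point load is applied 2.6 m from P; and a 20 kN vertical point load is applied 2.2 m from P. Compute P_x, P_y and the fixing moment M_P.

P_x = 0, P_y = 150.6 kN, M_P = 405.9 kN·m

Resultant of the distributed load: 31.44 × 3.2 = 100.608 kN at 2.3 m from P.
ΣF_x = 0: P_x = 0.
ΣF_y = 0: P_y − 31.44·3.2 − 25 − 5 − 20 = 0 → P_y = 150.6 kN.
ΣM about P: M_P − (31.44·3.2)·2.3 − 25·4.7 − 5·2.6 − 20·2.2 = 0 → M_P = 405.9 kN·m.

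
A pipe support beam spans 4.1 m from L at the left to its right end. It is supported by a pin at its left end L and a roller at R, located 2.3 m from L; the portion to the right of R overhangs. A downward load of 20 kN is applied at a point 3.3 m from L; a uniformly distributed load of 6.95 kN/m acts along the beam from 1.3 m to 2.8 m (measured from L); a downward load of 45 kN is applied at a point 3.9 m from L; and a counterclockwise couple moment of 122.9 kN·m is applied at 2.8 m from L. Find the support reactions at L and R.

L_x = 0, L_y = 14.57 kN, R_y = 60.86 kN

Resultant of the distributed load: 6.95 × 1.5 = 10.425 kN at 2.05 m from L.
Moments about L: R_y·2.3 − 20·3.3 − (6.95·1.5)·2.05 − 45·3.9 + 122.9 = 0 → R_y = 139.97125/2.3 = 60.8571 ≈ 60.86 kN.
ΣF_y = 0: L_y + 60.8571 − 20 − 6.95·1.5 − 45 = 0 → L_y = 14.57 kN.
ΣF_x = 0: no horizontal applied forces, so L_x = 0.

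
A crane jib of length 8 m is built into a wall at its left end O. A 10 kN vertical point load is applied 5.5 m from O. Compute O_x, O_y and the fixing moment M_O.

O_x = 0, O_y = 10.00 kN, M_O = 55.00 kN·m

ΣF_x = 0: O_x = 0.
ΣF_y = 0: O_y − 10 = 0 → O_y = 10.00 kN.
ΣM about O: M_O − 10·5.5 = 0 → M_O = 55.00 kN·m.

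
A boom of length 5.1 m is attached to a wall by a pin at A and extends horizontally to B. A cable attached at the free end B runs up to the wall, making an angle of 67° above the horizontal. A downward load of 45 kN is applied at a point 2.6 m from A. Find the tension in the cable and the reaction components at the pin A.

T = 24.92 kN, A_x = 9.738 kN, A_y = 22.06 kN

ΣM about A: T·sin67°·5.1 − 45·2.6 = 0 → T = 117/(5.1·0.920505) = 24.9224 ≈ 24.92 kN.
ΣF_x = 0: A_x − T·cos67° = 0 → A_x = 24.9224 × 0.390731 = 9.738 kN.
ΣF_y = 0: A_y + T·sin67° − 45 = 0 → A_y = 45 − 24.9224 × 0.920505 = 22.06 kN.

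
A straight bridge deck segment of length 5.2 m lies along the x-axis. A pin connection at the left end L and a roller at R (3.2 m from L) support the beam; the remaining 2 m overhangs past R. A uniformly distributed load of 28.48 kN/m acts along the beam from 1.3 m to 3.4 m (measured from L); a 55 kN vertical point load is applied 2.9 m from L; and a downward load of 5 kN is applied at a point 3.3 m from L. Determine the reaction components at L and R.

Resultant of the distributed load: 28.48 × 2.1 = 59.808 kN at 2.35 m from L.
Taking moments about L: R_y·3.2 − (28.48·2.1)·2.35 − 55·2.9 − 5·3.3 = 0 → R_y = 316.5488/3.2 = 98.9215 ≈ 98.92 kN.
ΣF_y = 0: L_y + 98.9215 − 28.48·2.1 − 55 − 5 = 0 → L_y = 20.89 kN.
ΣF_x = 0: no horizontal applied forces, so L_x = 0.

L_x = 0, L_y = 20.89 kN, R_y = 98.92 kN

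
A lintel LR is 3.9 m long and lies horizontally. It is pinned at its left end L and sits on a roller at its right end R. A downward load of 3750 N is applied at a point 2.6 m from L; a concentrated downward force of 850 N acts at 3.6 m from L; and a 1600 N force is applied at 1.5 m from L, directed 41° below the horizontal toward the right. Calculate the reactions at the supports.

L_x = -1208 N, L_y = 1961 N, R_y = 3688 N

Taking moments about L: R_y·3.9 − 3750·2.6 − 850·3.6 − 1600·sin41°·1.5 = 0 → R_y = 14384.5/3.9 = 3688.33 ≈ 3688 N.
ΣF_y = 0: L_y + 3688.33 − 3750 − 850 − 1600·sin41° = 0 → L_y = 1961 N.
ΣF_x = 0: L_x + 1600·cos41° = 0 → L_x = -1208 N.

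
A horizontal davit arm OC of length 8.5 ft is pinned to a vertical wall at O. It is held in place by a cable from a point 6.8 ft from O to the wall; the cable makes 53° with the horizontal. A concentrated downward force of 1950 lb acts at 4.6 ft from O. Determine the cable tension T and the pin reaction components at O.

ΣM about O: T·sin53°·6.8 − 1950·4.6 = 0 → T = 8970/(6.8·0.798636) = 1651.71 ≈ 1652 lb.
ΣF_x = 0: O_x − T·cos53° = 0 → O_x = 1651.71 × 0.601815 = 994.0 lb.
ΣF_y = 0: O_y + T·sin53° − 1950 = 0 → O_y = 1950 − 1651.71 × 0.798636 = 630.9 lb.

T = 1652 lb, O_x = 994.0 lb, O_y = 630.9 lb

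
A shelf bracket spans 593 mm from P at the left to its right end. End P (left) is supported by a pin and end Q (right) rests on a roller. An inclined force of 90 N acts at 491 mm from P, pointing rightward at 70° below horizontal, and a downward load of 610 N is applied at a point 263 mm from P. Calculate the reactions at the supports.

Moments about P: Q_y·593 − 90·sin70°·491 − 610·263 = 0 → Q_y = 201955/593 = 340.565 ≈ 340.6 N.
ΣF_y = 0: P_y + 340.565 − 90·sin70° − 610 = 0 → P_y = 354.0 N.
ΣF_x = 0: P_x + 90·cos70° = 0 → P_x = -30.78 N.

P_x = -30.78 N, P_y = 354.0 N, Q_y = 340.6 N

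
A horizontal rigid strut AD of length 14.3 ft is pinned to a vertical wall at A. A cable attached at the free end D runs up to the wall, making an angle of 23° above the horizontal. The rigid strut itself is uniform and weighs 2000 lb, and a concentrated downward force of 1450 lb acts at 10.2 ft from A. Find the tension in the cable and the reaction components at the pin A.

ΣM about A: T·sin23°·14.3 − 2000·7.15 − 1450·10.2 = 0 → T = 29090/(14.3·0.390731) = 5206.31 ≈ 5206 lb.
ΣF_x = 0: A_x − T·cos23° = 0 → A_x = 5206.31 × 0.920505 = 4792 lb.
ΣF_y = 0: A_y + T·sin23° − 2000 − 1450 = 0 → A_y = 3450 − 5206.31 × 0.390731 = 1416 lb.

T = 5206 lb, A_x = 4792 lb, A_y = 1416 lb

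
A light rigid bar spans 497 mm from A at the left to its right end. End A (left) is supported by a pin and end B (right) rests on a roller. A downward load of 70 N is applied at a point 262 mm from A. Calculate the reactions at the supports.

A_x = 0, A_y = 33.10 N, B_y = 36.90 N

Moments about A: B_y·497 − 70·262 = 0 → B_y = 18340/497 = 36.9014 ≈ 36.90 N.
ΣF_y = 0: A_y + 36.9014 − 70 = 0 → A_y = 33.10 N.
ΣF_x = 0: no horizontal applied forces, so A_x = 0.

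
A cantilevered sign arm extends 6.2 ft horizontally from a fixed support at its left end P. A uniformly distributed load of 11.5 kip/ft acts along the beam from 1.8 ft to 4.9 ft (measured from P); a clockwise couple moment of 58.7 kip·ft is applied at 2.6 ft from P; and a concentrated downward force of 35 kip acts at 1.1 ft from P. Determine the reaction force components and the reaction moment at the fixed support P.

Resultant of the distributed load: 11.5 × 3.1 = 35.65 kip at 3.35 ft from P.
ΣF_x = 0: P_x = 0.
ΣF_y = 0: P_y − 11.5·3.1 − 35 = 0 → P_y = 70.65 kip.
ΣM about P: M_P − (11.5·3.1)·3.35 − 58.7 − 35·1.1 = 0 → M_P = 216.6 kip·ft.

P_x = 0, P_y = 70.65 kip, M_P = 216.6 kip·ft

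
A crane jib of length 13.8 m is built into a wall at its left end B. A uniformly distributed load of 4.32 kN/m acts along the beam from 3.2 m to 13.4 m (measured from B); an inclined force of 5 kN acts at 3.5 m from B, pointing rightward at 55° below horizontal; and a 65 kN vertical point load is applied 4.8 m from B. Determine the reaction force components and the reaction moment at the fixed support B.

B_x = -2.868 kN, B_y = 113.2 kN, M_B = 692.1 kN·m

Resultant of the distributed load: 4.32 × 10.2 = 44.064 kN at 8.3 m from B.
ΣF_x = 0: B_x + 5·cos55° = 0 → B_x = -2.868 kN.
ΣF_y = 0: B_y − 4.32·10.2 − 5·sin55° − 65 = 0 → B_y = 113.2 kN.
ΣM about B: M_B − (4.32·10.2)·8.3 − 5·sin55°·3.5 − 65·4.8 = 0 → M_B = 692.1 kN·m.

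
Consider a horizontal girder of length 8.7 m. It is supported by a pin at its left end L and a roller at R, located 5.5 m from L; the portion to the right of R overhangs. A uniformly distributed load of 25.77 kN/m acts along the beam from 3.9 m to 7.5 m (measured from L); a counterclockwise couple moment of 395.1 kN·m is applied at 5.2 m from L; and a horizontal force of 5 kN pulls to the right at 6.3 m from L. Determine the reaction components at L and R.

Resultant of the distributed load: 25.77 × 3.6 = 92.772 kN at 5.7 m from L.
Taking moments about L: R_y·5.5 − (25.77·3.6)·5.7 + 395.1 = 0 → R_y = 133.7004/5.5 = 24.3092 ≈ 24.31 kN.
ΣF_y = 0: L_y + 24.3092 − 25.77·3.6 = 0 → L_y = 68.46 kN.
ΣF_x = 0: L_x + 5 = 0 → L_x = -5.000 kN.

L_x = -5.000 kN, L_y = 68.46 kN, R_y = 24.31 kN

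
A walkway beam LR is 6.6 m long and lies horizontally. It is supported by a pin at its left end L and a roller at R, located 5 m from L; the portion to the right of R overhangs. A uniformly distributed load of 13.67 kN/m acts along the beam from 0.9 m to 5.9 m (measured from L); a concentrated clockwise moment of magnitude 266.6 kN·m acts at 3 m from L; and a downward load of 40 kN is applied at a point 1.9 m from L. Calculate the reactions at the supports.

Resultant of the distributed load: 13.67 × 5 = 68.35 kN at 3.4 m from L.
Moments about L: R_y·5 − (13.67·5)·3.4 − 266.6 − 40·1.9 = 0 → R_y = 574.99/5 = 114.998 ≈ 115.0 kN.
ΣF_y = 0: L_y + 114.998 − 13.67·5 − 40 = 0 → L_y = -6.648 kN.
ΣF_x = 0: no horizontal applied forces, so L_x = 0.

L_x = 0, L_y = -6.648 kN, R_y = 115.0 kN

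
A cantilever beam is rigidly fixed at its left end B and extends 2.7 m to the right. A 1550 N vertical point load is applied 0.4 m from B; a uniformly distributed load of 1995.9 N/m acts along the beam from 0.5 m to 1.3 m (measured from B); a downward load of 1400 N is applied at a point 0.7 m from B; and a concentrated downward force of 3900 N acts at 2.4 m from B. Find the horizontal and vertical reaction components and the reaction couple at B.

B_x = 0, B_y = 8447 N, M_B = 12400 N·m

Resultant of the distributed load: 1995.9 × 0.8 = 1596.72 N at 0.9 m from B.
ΣF_x = 0: B_x = 0.
ΣF_y = 0: B_y − 1550 − 1995.9·0.8 − 1400 − 3900 = 0 → B_y = 8447 N.
ΣM about B: M_B − 1550·0.4 − (1995.9·0.8)·0.9 − 1400·0.7 − 3900·2.4 = 0 → M_B = 12400 N·m.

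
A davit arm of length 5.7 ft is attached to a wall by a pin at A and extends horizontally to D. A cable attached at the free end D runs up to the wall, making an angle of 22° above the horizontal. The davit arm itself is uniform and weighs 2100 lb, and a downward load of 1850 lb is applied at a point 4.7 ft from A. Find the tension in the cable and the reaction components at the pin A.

ΣM about A: T·sin22°·5.7 − 2100·2.85 − 1850·4.7 = 0 → T = 14680/(5.7·0.374607) = 6875.04 ≈ 6875 lb.
ΣF_x = 0: A_x − T·cos22° = 0 → A_x = 6875.04 × 0.927184 = 6374 lb.
ΣF_y = 0: A_y + T·sin22° − 2100 − 1850 = 0 → A_y = 3950 − 6875.04 × 0.374607 = 1375 lb.

T = 6875 lb, A_x = 6374 lb, A_y = 1375 lb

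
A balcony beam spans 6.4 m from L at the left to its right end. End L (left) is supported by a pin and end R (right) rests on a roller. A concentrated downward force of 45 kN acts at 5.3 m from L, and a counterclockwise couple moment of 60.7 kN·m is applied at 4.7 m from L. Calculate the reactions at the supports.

L_x = 0, L_y = 17.22 kN, R_y = 27.78 kN

ΣM about L: R_y·6.4 − 45·5.3 + 60.7 = 0 → R_y = 177.8/6.4 = 27.7812 ≈ 27.78 kN.
ΣF_y = 0: L_y + 27.7812 − 45 = 0 → L_y = 17.22 kN.
ΣF_x = 0: no horizontal applied forces, so L_x = 0.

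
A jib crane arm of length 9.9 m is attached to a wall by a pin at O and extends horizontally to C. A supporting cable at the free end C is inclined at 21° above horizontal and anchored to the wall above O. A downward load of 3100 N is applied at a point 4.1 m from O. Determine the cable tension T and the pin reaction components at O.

ΣM about O: T·sin21°·9.9 − 3100·4.1 = 0 → T = 12710/(9.9·0.358368) = 3582.46 ≈ 3582 N.
ΣF_x = 0: O_x − T·cos21° = 0 → O_x = 3582.46 × 0.93358 = 3345 N.
ΣF_y = 0: O_y + T·sin21° − 3100 = 0 → O_y = 3100 − 3582.46 × 0.358368 = 1816 N.

T = 3582 N, O_x = 3345 N, O_y = 1816 N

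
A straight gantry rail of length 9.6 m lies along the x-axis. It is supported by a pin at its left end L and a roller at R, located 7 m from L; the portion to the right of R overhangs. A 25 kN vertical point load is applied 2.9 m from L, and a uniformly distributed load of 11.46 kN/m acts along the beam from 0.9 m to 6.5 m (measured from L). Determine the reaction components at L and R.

Resultant of the distributed load: 11.46 × 5.6 = 64.176 kN at 3.7 m from L.
Taking moments about L: R_y·7 − 25·2.9 − (11.46·5.6)·3.7 = 0 → R_y = 309.9512/7 = 44.2787 ≈ 44.28 kN.
ΣF_y = 0: L_y + 44.2787 − 25 − 11.46·5.6 = 0 → L_y = 44.90 kN.
ΣF_x = 0: no horizontal applied forces, so L_x = 0.

L_x = 0, L_y = 44.90 kN, R_y = 44.28 kN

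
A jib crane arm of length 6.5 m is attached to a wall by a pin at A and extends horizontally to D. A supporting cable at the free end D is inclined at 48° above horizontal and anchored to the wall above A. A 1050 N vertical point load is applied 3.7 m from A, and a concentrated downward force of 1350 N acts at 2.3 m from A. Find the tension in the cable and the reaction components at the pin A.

T = 1447 N, A_x = 968.3 N, A_y = 1325 N

ΣM about A: T·sin48°·6.5 − 1050·3.7 − 1350·2.3 = 0 → T = 6990/(6.5·0.743145) = 1447.07 ≈ 1447 N.
ΣF_x = 0: A_x − T·cos48° = 0 → A_x = 1447.07 × 0.669131 = 968.3 N.
ΣF_y = 0: A_y + T·sin48° − 1050 − 1350 = 0 → A_y = 2400 − 1447.07 × 0.743145 = 1325 N.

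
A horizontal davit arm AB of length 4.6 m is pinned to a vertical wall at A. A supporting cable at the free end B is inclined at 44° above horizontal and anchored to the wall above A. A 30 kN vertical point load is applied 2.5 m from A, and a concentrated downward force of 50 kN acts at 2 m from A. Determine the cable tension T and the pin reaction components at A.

ΣM about A: T·sin44°·4.6 − 30·2.5 − 50·2 = 0 → T = 175/(4.6·0.694658) = 54.7658 ≈ 54.77 kN.
ΣF_x = 0: A_x − T·cos44° = 0 → A_x = 54.7658 × 0.71934 = 39.40 kN.
ΣF_y = 0: A_y + T·sin44° − 30 − 50 = 0 → A_y = 80 − 54.7658 × 0.694658 = 41.96 kN.

T = 54.77 kN, A_x = 39.40 kN, A_y = 41.96 kN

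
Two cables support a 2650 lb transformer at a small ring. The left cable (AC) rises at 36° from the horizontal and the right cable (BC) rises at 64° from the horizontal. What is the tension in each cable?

ΣF_x = 0: −T_AC·cos36° + T_BC·cos64° = 0 → T_BC = 1.84551·T_AC.
ΣF_y = 0: T_AC·sin36° + T_BC·sin64° = 2650.
Substitute: T_AC·(0.587785 + 1.84551·0.898794) = 2650 → T_AC = 1179.6 ≈ 1180 lb.
Then T_BC = 1.84551 × 1179.6 = 2177 lb.

T_AC = 1180 lb, T_BC = 2177 lb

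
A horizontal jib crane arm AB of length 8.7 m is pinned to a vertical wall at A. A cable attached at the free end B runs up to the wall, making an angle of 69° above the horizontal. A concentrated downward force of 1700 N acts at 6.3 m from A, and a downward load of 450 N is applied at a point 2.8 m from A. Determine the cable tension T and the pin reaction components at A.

T = 1474 N, A_x = 528.1 N, A_y = 774.1 N

ΣM about A: T·sin69°·8.7 − 1700·6.3 − 450·2.8 = 0 → T = 11970/(8.7·0.93358) = 1473.75 ≈ 1474 N.
ΣF_x = 0: A_x − T·cos69° = 0 → A_x = 1473.75 × 0.358368 = 528.1 N.
ΣF_y = 0: A_y + T·sin69° − 1700 − 450 = 0 → A_y = 2150 − 1473.75 × 0.93358 = 774.1 N.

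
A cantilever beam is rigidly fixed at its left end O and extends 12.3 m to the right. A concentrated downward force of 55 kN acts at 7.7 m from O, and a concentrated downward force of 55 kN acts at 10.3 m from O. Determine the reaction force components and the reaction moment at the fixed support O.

O_x = 0, O_y = 110.0 kN, M_O = 990.0 kN·m

ΣF_x = 0: O_x = 0.
ΣF_y = 0: O_y − 55 − 55 = 0 → O_y = 110.0 kN.
ΣM about O: M_O − 55·7.7 − 55·10.3 = 0 → M_O = 990.0 kN·m.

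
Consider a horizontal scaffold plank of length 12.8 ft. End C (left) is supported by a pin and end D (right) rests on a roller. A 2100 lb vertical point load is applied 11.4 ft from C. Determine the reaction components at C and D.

C_x = 0, C_y = 229.7 lb, D_y = 1870 lb

ΣM about C: D_y·12.8 − 2100·11.4 = 0 → D_y = 23940/12.8 = 1870.31 ≈ 1870 lb.
ΣF_y = 0: C_y + 1870.31 − 2100 = 0 → C_y = 229.7 lb.
ΣF_x = 0: no horizontal applied forces, so C_x = 0.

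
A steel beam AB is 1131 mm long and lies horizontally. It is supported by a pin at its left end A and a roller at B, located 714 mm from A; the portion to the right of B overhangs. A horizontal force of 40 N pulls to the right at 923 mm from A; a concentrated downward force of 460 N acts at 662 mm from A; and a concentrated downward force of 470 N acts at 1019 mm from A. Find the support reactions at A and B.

ΣM about A: B_y·714 − 460·662 − 470·1019 = 0 → B_y = 783450/714 = 1097.27 ≈ 1097 N.
ΣF_y = 0: A_y + 1097.27 − 460 − 470 = 0 → A_y = -167.3 N.
ΣF_x = 0: A_x + 40 = 0 → A_x = -40.00 N.

A_x = -40.00 N, A_y = -167.3 N, B_y = 1097 N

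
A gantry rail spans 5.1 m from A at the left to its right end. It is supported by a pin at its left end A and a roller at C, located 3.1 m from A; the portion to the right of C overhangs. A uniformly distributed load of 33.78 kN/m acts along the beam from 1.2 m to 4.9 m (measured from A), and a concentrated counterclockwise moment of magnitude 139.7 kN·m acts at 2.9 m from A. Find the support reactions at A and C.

A_x = 0, A_y = 47.08 kN, C_y = 77.91 kN

Resultant of the distributed load: 33.78 × 3.7 = 124.986 kN at 3.05 m from A.
ΣM about A: C_y·3.1 − (33.78·3.7)·3.05 + 139.7 = 0 → C_y = 241.5073/3.1 = 77.9056 ≈ 77.91 kN.
ΣF_y = 0: A_y + 77.9056 − 33.78·3.7 = 0 → A_y = 47.08 kN.
ΣF_x = 0: no horizontal applied forces, so A_x = 0.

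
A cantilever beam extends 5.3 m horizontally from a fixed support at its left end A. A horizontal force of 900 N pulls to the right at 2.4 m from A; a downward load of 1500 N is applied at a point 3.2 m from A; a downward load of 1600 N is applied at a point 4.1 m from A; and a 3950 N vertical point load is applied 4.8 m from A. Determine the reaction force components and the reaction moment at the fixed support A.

A_x = -900.0 N, A_y = 7050 N, M_A = 30320 N·m

ΣF_x = 0: A_x + 900 = 0 → A_x = -900.0 N.
ΣF_y = 0: A_y − 1500 − 1600 − 3950 = 0 → A_y = 7050 N.
ΣM about A: M_A − 1500·3.2 − 1600·4.1 − 3950·4.8 = 0 → M_A = 30320 N·m.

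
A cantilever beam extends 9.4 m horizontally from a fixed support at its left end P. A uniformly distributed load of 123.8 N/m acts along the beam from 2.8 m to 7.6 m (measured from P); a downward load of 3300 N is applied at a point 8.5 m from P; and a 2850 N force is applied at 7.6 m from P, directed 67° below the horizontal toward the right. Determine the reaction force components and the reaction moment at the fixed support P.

Resultant of the distributed load: 123.8 × 4.8 = 594.24 N at 5.2 m from P.
ΣF_x = 0: P_x + 2850·cos67° = 0 → P_x = -1114 N.
ΣF_y = 0: P_y − 123.8·4.8 − 3300 − 2850·sin67° = 0 → P_y = 6518 N.
ΣM about P: M_P − (123.8·4.8)·5.2 − 3300·8.5 − 2850·sin67°·7.6 = 0 → M_P = 51080 N·m.

P_x = -1114 N, P_y = 6518 N, M_P = 51080 N·m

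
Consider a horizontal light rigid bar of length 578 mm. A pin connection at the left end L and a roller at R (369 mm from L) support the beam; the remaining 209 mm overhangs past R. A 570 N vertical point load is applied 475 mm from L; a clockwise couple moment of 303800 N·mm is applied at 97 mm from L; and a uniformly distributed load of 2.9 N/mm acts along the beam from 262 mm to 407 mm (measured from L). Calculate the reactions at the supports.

Resultant of the distributed load: 2.9 × 145 = 420.5 N at 334.5 mm from L.
ΣM about L: R_y·369 − 570·475 − 303800 − (2.9·145)·334.5 = 0 → R_y = 715207.25/369 = 1938.23 ≈ 1938 N.
ΣF_y = 0: L_y + 1938.23 − 570 − 2.9·145 = 0 → L_y = -947.7 N.
ΣF_x = 0: no horizontal applied forces, so L_x = 0.

L_x = 0, L_y = -947.7 N, R_y = 1938 N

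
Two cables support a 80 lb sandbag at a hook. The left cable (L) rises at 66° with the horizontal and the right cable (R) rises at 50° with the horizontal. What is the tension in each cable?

ΣF_x = 0: −T_L·cos66° + T_R·cos50° = 0 → T_R = 0.63277·T_L.
ΣF_y = 0: T_L·sin66° + T_R·sin50° = 80.
Substitute: T_L·(0.913545 + 0.63277·0.766044) = 80 → T_L = 57.2134 ≈ 57.21 lb.
Then T_R = 0.63277 × 57.2134 = 36.20 lb.

T_L = 57.21 lb, T_R = 36.20 lb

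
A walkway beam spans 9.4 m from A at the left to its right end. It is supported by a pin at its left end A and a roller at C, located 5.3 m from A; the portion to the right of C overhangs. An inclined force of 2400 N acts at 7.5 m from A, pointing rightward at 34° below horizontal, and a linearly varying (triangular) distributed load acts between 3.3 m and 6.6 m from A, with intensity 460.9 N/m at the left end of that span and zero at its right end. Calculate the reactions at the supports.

Resultant of the triangular load: ½ × 460.9 × 3.3 = 760.485 N, acting at 4.4 m from A (one-third of the span from the peak).
Taking moments about A: C_y·5.3 − 2400·sin34°·7.5 − (½·460.9·3.3)·4.4 = 0 → C_y = 13411.6/5.3 = 2530.49 ≈ 2530 N.
ΣF_y = 0: A_y + 2530.49 − 2400·sin34° − ½·460.9·3.3 = 0 → A_y = -427.9 N.
ΣF_x = 0: A_x + 2400·cos34° = 0 → A_x = -1990 N.

A_x = -1990 N, A_y = -427.9 N, C_y = 2530 N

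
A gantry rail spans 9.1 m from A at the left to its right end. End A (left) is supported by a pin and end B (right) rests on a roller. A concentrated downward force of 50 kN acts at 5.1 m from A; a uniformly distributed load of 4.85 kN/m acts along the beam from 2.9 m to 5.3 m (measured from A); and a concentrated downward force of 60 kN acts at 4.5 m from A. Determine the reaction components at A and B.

Resultant of the distributed load: 4.85 × 2.4 = 11.64 kN at 4.1 m from A.
Moments about A: B_y·9.1 − 50·5.1 − (4.85·2.4)·4.1 − 60·4.5 = 0 → B_y = 572.724/9.1 = 62.9367 ≈ 62.94 kN.
ΣF_y = 0: A_y + 62.9367 − 50 − 4.85·2.4 − 60 = 0 → A_y = 58.70 kN.
ΣF_x = 0: no horizontal applied forces, so A_x = 0.

A_x = 0, A_y = 58.70 kN, B_y = 62.94 kN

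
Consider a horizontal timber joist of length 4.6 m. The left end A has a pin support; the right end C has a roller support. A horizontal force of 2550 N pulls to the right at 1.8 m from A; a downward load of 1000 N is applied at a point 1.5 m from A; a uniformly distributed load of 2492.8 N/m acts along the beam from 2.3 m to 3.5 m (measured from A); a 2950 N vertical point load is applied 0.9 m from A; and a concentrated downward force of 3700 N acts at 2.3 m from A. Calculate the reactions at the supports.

A_x = -2550 N, A_y = 6002 N, C_y = 4639 N

Resultant of the distributed load: 2492.8 × 1.2 = 2991.36 N at 2.9 m from A.
Moments about A: C_y·4.6 − 1000·1.5 − (2492.8·1.2)·2.9 − 2950·0.9 − 3700·2.3 = 0 → C_y = 21339.944/4.6 = 4639.12 ≈ 4639 N.
ΣF_y = 0: A_y + 4639.12 − 1000 − 2492.8·1.2 − 2950 − 3700 = 0 → A_y = 6002 N.
ΣF_x = 0: A_x + 2550 = 0 → A_x = -2550 N.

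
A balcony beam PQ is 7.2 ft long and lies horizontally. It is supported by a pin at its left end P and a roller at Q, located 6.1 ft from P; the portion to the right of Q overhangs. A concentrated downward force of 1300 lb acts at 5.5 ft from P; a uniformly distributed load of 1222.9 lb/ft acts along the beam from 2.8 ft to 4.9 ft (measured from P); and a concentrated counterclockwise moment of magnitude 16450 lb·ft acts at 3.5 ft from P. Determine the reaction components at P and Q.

P_x = 0, P_y = 3772 lb, Q_y = 96.25 lb

Resultant of the distributed load: 1222.9 × 2.1 = 2568.09 lb at 3.85 ft from P.
ΣM about P: Q_y·6.1 − 1300·5.5 − (1222.9·2.1)·3.85 + 16450 = 0 → Q_y = 587.1465/6.1 = 96.2535 ≈ 96.25 lb.
ΣF_y = 0: P_y + 96.2535 − 1300 − 1222.9·2.1 = 0 → P_y = 3772 lb.
ΣF_x = 0: no horizontal applied forces, so P_x = 0.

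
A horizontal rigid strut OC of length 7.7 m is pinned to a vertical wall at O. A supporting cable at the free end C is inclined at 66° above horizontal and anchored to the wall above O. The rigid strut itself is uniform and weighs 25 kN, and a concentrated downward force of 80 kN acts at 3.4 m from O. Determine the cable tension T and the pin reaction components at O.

ΣM about O: T·sin66°·7.7 − 25·3.85 − 80·3.4 = 0 → T = 368.25/(7.7·0.913545) = 52.3507 ≈ 52.35 kN.
ΣF_x = 0: O_x − T·cos66° = 0 → O_x = 52.3507 × 0.406737 = 21.29 kN.
ΣF_y = 0: O_y + T·sin66° − 25 − 80 = 0 → O_y = 105 − 52.3507 × 0.913545 = 57.18 kN.

T = 52.35 kN, O_x = 21.29 kN, O_y = 57.18 kN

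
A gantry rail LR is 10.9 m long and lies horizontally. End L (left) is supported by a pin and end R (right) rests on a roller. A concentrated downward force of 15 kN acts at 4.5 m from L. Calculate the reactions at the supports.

L_x = 0, L_y = 8.807 kN, R_y = 6.193 kN

ΣM about L: R_y·10.9 − 15·4.5 = 0 → R_y = 67.5/10.9 = 6.19266 ≈ 6.193 kN.
ΣF_y = 0: L_y + 6.19266 − 15 = 0 → L_y = 8.807 kN.
ΣF_x = 0: no horizontal applied forces, so L_x = 0.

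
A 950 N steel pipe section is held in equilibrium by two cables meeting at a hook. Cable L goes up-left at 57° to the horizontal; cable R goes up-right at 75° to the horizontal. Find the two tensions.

T_L = 330.9 N, T_R = 696.2 N

ΣF_x = 0: −T_L·cos57° + T_R·cos75° = 0 → T_R = 2.10432·T_L.
ΣF_y = 0: T_L·sin57° + T_R·sin75° = 950.
Substitute: T_L·(0.838671 + 2.10432·0.965926) = 950 → T_L = 330.862 ≈ 330.9 N.
Then T_R = 2.10432 × 330.862 = 696.2 N.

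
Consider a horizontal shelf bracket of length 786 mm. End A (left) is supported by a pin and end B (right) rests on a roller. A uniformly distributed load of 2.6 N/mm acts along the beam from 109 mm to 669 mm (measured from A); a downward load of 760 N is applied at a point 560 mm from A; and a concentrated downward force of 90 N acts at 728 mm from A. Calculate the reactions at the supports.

Resultant of the distributed load: 2.6 × 560 = 1456 N at 389 mm from A.
Moments about A: B_y·786 − (2.6·560)·389 − 760·560 − 90·728 = 0 → B_y = 1057504/786 = 1345.42 ≈ 1345 N.
ΣF_y = 0: A_y + 1345.42 − 2.6·560 − 760 − 90 = 0 → A_y = 960.6 N.
ΣF_x = 0: no horizontal applied forces, so A_x = 0.

A_x = 0, A_y = 960.6 N, B_y = 1345 N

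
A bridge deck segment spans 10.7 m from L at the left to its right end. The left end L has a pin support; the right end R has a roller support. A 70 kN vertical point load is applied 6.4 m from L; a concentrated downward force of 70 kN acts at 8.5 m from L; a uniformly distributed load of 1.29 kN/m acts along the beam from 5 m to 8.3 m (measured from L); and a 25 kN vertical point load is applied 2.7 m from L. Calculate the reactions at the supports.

L_x = 0, L_y = 62.83 kN, R_y = 106.4 kN

Resultant of the distributed load: 1.29 × 3.3 = 4.257 kN at 6.65 m from L.
ΣM about L: R_y·10.7 − 70·6.4 − 70·8.5 − (1.29·3.3)·6.65 − 25·2.7 = 0 → R_y = 1138.80905/10.7 = 106.431 ≈ 106.4 kN.
ΣF_y = 0: L_y + 106.431 − 70 − 70 − 1.29·3.3 − 25 = 0 → L_y = 62.83 kN.
ΣF_x = 0: no horizontal applied forces, so L_x = 0.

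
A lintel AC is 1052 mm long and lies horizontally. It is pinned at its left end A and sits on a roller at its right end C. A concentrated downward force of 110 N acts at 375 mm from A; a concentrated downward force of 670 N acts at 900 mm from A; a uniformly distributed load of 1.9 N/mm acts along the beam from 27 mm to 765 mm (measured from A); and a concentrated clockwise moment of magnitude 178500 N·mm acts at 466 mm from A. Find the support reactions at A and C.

Resultant of the distributed load: 1.9 × 738 = 1402.2 N at 396 mm from A.
Taking moments about A: C_y·1052 − 110·375 − 670·900 − (1.9·738)·396 − 178500 = 0 → C_y = 1378021.2/1052 = 1309.91 ≈ 1310 N.
ΣF_y = 0: A_y + 1309.91 − 110 − 670 − 1.9·738 = 0 → A_y = 872.3 N.
ΣF_x = 0: no horizontal applied forces, so A_x = 0.

A_x = 0, A_y = 872.3 N, C_y = 1310 N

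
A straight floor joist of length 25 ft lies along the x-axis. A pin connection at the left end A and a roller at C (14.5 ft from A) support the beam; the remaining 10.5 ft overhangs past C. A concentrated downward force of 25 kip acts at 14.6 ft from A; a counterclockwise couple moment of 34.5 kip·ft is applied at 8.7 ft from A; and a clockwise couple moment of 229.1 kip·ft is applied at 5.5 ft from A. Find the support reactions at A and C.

A_x = 0, A_y = -13.59 kip, C_y = 38.59 kip

Taking moments about A: C_y·14.5 − 25·14.6 + 34.5 − 229.1 = 0 → C_y = 559.6/14.5 = 38.5931 ≈ 38.59 kip.
ΣF_y = 0: A_y + 38.5931 − 25 = 0 → A_y = -13.59 kip.
ΣF_x = 0: no horizontal applied forces, so A_x = 0.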